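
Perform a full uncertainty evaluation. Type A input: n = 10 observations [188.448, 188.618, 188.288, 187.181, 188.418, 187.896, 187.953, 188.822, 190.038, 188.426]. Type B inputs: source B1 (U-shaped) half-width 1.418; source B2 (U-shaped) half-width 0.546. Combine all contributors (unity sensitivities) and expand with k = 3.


mean = (188.448 + 188.618 + 188.288 + 187.181 + 188.418 + 187.896 + 187.953 + 188.822 + 190.038 + 188.426) / 10 = 188.4088
s = sqrt(sum((x - mean)^2)/(n-1)) = 0.73511236
u_A = s / sqrt(n) = 0.73511236 / sqrt(10) = 0.23246294
u_B1 = 1.418 / sqrt(2) = 1.0026774
u_B2 = 0.546 / sqrt(2) = 0.3860803
uc = sqrt(0.23246294^2 + 1.0026774^2 + 0.3860803^2) = 1.0992993
U = k * uc = 3 * 1.0992993
U = 3.2979

3.2979


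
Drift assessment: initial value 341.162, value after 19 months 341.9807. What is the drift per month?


rate = (v2 - v1) / months
= (341.9807 - 341.162) / 19
= 0.8187 / 19
= 0.0431

0.0431


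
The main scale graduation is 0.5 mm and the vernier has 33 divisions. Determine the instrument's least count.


LC = MSD / n_div
= 0.5 / 33
= 0.0152

0.0152


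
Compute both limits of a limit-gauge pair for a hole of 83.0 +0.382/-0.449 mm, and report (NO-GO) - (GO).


GO = nominal - lower_tol (smallest hole = maximum material condition)
GO = 83.0 - 0.449 = 82.551
NO-GO = nominal + upper_tol (largest hole = least material condition)
NO-GO = 83.0 + 0.382 = 83.382
spread = NO-GO - GO = 83.382 - 82.551 = 0.8310

0.8310


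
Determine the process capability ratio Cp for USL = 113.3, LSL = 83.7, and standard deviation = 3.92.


Cp = (USL - LSL) / (6 * sigma)
= (113.3 - 83.7) / (6 * 3.92)
= 29.6000 / 23.5200
= 1.2585

1.2585


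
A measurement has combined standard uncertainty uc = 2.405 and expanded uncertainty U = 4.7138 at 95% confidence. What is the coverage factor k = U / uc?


k = U / uc
k = 4.7138 / 2.405
k = 1.96

1.96


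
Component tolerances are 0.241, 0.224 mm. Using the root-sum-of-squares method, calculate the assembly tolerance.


RSS = sqrt(0.241^2 + 0.224^2)
= sqrt(0.108257)
= 0.3290

0.3290


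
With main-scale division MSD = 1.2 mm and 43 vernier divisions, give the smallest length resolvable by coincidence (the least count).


LC = MSD / n_div
= 1.2 / 43
= 0.0279

0.0279


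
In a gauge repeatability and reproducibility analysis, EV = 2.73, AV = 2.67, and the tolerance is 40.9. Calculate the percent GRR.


GRR = sqrt(EV^2 + AV^2) = sqrt(2.73^2 + 2.67^2) = 3.8186123
%GRR = GRR / tol * 100 = 3.8186123 / 40.9 * 100
%GRR = 9.3365

9.3365


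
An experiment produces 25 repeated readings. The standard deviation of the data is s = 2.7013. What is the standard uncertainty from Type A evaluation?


u_A = s / sqrt(n)
u_A = 2.7013 / sqrt(25)
u_A = 2.7013 / 5
u_A = 0.5403

0.5403


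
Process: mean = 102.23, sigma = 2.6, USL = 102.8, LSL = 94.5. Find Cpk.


Cpu = (USL - mean) / (3*sigma) = (102.8 - 102.23) / (3*2.6) = 0.0731
Cpl = (mean - LSL) / (3*sigma) = (102.23 - 94.5) / (3*2.6) = 0.9910
Cpk = min(Cpu, Cpl) = 0.0731

0.0731


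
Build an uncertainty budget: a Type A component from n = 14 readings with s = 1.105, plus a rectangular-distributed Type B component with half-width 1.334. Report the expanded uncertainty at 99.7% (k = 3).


u_A = s / sqrt(n) = 1.105 / sqrt(14) = 0.29532367
u_B = half_width / sqrt(3) = 1.334 / sqrt(3) = 0.77018526
uc = sqrt(u_A^2 + u_B^2) = sqrt(0.29532367^2 + 0.77018526^2) = 0.82486448
U = k * uc = 3 * 0.82486448
U = 2.4746

2.4746


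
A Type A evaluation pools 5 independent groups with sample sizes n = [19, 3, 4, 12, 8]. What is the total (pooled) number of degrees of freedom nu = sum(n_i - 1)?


nu = sum_i (n_i - 1)
nu = ((19 - 1) + (3 - 1) + (4 - 1) + (12 - 1) + (8 - 1))
nu = 18 + 2 + 3 + 11 + 7
nu = 41

41


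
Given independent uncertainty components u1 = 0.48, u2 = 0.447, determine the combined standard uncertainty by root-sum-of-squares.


uc = sqrt(0.48^2 + 0.447^2)
uc = sqrt(0.430209)
uc = 0.6559

0.6559


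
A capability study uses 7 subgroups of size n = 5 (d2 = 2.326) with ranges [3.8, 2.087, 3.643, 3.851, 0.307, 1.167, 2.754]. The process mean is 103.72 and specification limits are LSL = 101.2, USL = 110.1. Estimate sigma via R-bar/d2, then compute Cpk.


R_bar = (3.8 + 2.087 + 3.643 + 3.851 + 0.307 + 1.167 + 2.754) / 7 = 2.5155714
sigma = R_bar / d2 = 2.5155714 / 2.326 = 1.081501
Cp = (USL - LSL)/(6*sigma) = (110.1 - 101.2)/(6*1.081501) = 1.3716
Cpu = (110.1 - 103.72)/(3*1.081501) = 1.9664
Cpl = (103.72 - 101.2)/(3*1.081501) = 0.7767
Cpk = min(Cpu, Cpl) = 0.7767

0.7767


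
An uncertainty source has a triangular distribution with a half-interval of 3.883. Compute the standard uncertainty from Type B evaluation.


u_B = half_width / sqrt(6)
u_B = 3.883 / 2.4494897
u_B = 1.5852

1.5852


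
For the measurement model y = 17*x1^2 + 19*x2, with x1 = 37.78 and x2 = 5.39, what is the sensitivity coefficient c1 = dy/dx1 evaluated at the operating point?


y = 17*x1^2 + 19*x2
dy/dx1 = 2*17*x1
Evaluate at x1 = 37.78: c1 = 34 * 37.78
c1 = 1284.5200

1284.5200


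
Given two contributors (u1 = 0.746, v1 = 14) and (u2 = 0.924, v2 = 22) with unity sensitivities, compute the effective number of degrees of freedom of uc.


uc = sqrt(u1^2 + u2^2) = sqrt(0.746^2 + 0.924^2) = 1.1875572
v_eff = uc^4 / (u1^4/v1 + u2^4/v2)
= 1.1875572^4 / (0.746^4/14 + 0.924^4/22)
= 1.9889238 / 0.055255486
v_eff = 35.9950

35.9950


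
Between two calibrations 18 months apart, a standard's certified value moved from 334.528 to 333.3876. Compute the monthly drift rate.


rate = (v2 - v1) / months
= (333.3876 - 334.528) / 18
= -1.1404 / 18
= -0.0634

-0.0634


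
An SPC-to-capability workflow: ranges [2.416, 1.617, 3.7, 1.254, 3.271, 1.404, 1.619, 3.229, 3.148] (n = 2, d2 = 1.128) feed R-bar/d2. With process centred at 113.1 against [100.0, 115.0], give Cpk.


R_bar = (2.416 + 1.617 + 3.7 + 1.254 + 3.271 + 1.404 + 1.619 + 3.229 + 3.148) / 9 = 2.4064444
sigma = R_bar / d2 = 2.4064444 / 1.128 = 2.1333727
Cp = (USL - LSL)/(6*sigma) = (115.0 - 100.0)/(6*2.1333727) = 1.1719
Cpu = (115.0 - 113.1)/(3*2.1333727) = 0.2969
Cpl = (113.1 - 100.0)/(3*2.1333727) = 2.0468
Cpk = min(Cpu, Cpl) = 0.2969

0.2969


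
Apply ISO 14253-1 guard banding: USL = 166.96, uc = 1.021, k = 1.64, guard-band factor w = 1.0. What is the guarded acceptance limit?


U = k * uc = 1.64 * 1.021 = 1.67444
guard band g = w * U = 1.0 * 1.67444 = 1.67444
AL = USL - g = 166.96 - 1.67444
AL = 165.2856

165.2856


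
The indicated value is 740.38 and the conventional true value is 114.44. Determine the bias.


Systematic error = measured - true
= 740.38 - 114.44
= 625.9400

625.9400


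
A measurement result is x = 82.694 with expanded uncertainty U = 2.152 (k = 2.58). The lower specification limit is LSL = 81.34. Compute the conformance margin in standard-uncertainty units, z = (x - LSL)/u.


u = U / k = 2.152 / 2.58 = 0.83410853
margin = |LSL - x| = |81.34 - 82.694| = 1.354
z = margin / u = 1.354 / 0.83410853
z = 1.6233

1.6233


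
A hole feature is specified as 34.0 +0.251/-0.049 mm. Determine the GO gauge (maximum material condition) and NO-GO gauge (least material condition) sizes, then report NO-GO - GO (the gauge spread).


GO = nominal - lower_tol (smallest hole = maximum material condition)
GO = 34.0 - 0.049 = 33.951
NO-GO = nominal + upper_tol (largest hole = least material condition)
NO-GO = 34.0 + 0.251 = 34.251
spread = NO-GO - GO = 34.251 - 33.951 = 0.3000

0.3000


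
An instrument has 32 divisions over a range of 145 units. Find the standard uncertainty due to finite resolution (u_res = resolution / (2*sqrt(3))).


resolution = range / divisions
resolution = 145 / 32 = 4.53125
u_res = resolution / (2*sqrt(3))
u_res = 4.53125 / 3.4641016
u_res = 1.3081

1.3081


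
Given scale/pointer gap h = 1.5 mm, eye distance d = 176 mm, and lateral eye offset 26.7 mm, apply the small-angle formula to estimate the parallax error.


error = h * offset / d
= 1.5 * 26.7 / 176
= 0.2276

0.2276


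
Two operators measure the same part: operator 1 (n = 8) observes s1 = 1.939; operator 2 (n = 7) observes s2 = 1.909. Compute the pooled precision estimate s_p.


s_p = sqrt(((n1-1)*s1^2 + (n2-1)*s2^2) / (n1+n2-2))
numerator = (8-1)*1.939^2 + (7-1)*1.909^2 = 26.318047 + 21.865686 = 48.183733
denominator = 8 + 7 - 2 = 13
s_p^2 = 48.183733 / 13 = 3.706441
s_p = sqrt(3.706441) = 1.9252

1.9252


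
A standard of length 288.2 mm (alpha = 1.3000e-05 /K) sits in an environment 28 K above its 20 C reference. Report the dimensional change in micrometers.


dL = L * alpha * dT
= 288.2 * 1.3000e-05 * 28
= 0.1049048 mm
dL_um = 0.1049048 * 1000 = 104.9048 um

104.9048


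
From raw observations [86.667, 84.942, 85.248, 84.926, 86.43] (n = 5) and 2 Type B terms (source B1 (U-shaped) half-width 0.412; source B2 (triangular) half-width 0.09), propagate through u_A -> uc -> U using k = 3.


mean = (86.667 + 84.942 + 85.248 + 84.926 + 86.43) / 5 = 85.6426
s = sqrt(sum((x - mean)^2)/(n-1)) = 0.84104982
u_A = s / sqrt(n) = 0.84104982 / sqrt(5) = 0.37612891
u_B1 = 0.412 / sqrt(2) = 0.29132799
u_B2 = 0.09 / sqrt(6) = 0.036742346
uc = sqrt(0.37612891^2 + 0.29132799^2 + 0.036742346^2) = 0.47717392
U = k * uc = 3 * 0.47717392
U = 1.4315

1.4315


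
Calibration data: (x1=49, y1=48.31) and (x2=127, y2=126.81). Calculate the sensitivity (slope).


slope = (y2 - y1) / (x2 - x1)
= (126.81 - 48.31) / (127 - 49)
= 78.5000 / 78
= 1.0064

1.0064


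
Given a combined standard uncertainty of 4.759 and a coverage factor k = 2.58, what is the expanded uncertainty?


U = k * uc
U = 2.58 * 4.759
U = 12.2782

12.2782


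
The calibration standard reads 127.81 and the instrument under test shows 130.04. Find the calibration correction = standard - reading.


Correction = standard - reading
= 127.81 - 130.04
= -2.2300

-2.2300


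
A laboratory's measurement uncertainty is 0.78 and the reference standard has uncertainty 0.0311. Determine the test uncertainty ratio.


TUR = u_lab / u_ref
= 0.78 / 0.0311
= 25.0804

25.0804


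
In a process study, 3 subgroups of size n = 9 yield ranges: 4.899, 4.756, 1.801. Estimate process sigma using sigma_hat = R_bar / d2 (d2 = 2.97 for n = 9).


R_bar = (4.899 + 4.756 + 1.801) / 3
R_bar = 11.456 / 3 = 3.8186667
sigma_hat = R_bar / d2 = 3.8186667 / 2.97 = 1.2857

1.2857


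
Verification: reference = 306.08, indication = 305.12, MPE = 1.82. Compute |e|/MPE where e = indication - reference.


e = indication - reference = 305.12 - 306.08 = -0.9600
|e| = 0.9600
ratio = |e| / MPE = 0.9600 / 1.82
ratio = 0.5275

0.5275


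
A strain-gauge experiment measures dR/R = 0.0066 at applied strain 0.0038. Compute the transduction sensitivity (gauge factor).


GF = (dR/R) / epsilon
= 0.0066 / 0.0038
= 1.7368

1.7368


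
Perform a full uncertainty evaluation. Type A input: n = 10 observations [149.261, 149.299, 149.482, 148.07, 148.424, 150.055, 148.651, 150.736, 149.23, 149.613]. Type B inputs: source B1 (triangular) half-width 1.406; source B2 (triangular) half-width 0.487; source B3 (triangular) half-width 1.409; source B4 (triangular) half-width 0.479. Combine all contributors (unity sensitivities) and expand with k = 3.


mean = (149.261 + 149.299 + 149.482 + 148.07 + 148.424 + 150.055 + 148.651 + 150.736 + 149.23 + 149.613) / 10 = 149.2821
s = sqrt(sum((x - mean)^2)/(n-1)) = 0.77945201
u_A = s / sqrt(n) = 0.77945201 / sqrt(10) = 0.24648437
u_B1 = 1.406 / sqrt(6) = 0.5739971
u_B2 = 0.487 / sqrt(6) = 0.19881692
u_B3 = 1.409 / sqrt(6) = 0.57522184
u_B4 = 0.479 / sqrt(6) = 0.19555093
uc = sqrt(0.24648437^2 + 0.5739971^2 + 0.19881692^2 + 0.57522184^2 + 0.19555093^2) = 0.89379848
U = k * uc = 3 * 0.89379848
U = 2.6814

2.6814


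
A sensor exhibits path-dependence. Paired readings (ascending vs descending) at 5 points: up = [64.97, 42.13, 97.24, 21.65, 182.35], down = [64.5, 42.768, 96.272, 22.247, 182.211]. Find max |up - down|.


|64.97 - 64.5| = 0.4700
|42.13 - 42.768| = 0.6380
|97.24 - 96.272| = 0.9680
|21.65 - 22.247| = 0.5970
|182.35 - 182.211| = 0.1390
hysteresis = max(diffs) = 0.9680

0.9680


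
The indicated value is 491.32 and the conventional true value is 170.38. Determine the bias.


Systematic error = measured - true
= 491.32 - 170.38
= 320.9400

320.9400


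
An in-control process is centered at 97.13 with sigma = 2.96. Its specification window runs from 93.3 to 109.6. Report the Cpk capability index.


Cpu = (USL - mean) / (3*sigma) = (109.6 - 97.13) / (3*2.96) = 1.4043
Cpl = (mean - LSL) / (3*sigma) = (97.13 - 93.3) / (3*2.96) = 0.4313
Cpk = min(Cpu, Cpl) = 0.4313

0.4313


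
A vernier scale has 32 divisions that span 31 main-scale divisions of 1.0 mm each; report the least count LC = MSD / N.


LC = MSD / n_div
= 1.0 / 32
= 0.0312

0.0312


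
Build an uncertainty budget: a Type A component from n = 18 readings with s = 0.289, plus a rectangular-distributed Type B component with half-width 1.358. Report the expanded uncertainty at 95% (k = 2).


u_A = s / sqrt(n) = 0.289 / sqrt(18) = 0.068117953
u_B = half_width / sqrt(3) = 1.358 / sqrt(3) = 0.78404167
uc = sqrt(u_A^2 + u_B^2) = sqrt(0.068117953^2 + 0.78404167^2) = 0.78699517
U = k * uc = 2 * 0.78699517
U = 1.5740

1.5740


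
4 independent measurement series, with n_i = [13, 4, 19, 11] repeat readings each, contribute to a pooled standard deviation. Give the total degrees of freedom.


nu = sum_i (n_i - 1)
nu = ((13 - 1) + (4 - 1) + (19 - 1) + (11 - 1))
nu = 12 + 3 + 18 + 10
nu = 43

43


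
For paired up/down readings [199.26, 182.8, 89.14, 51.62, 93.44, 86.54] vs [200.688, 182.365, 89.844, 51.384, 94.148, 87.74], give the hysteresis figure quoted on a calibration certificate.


|199.26 - 200.688| = 1.4280
|182.8 - 182.365| = 0.4350
|89.14 - 89.844| = 0.7040
|51.62 - 51.384| = 0.2360
|93.44 - 94.148| = 0.7080
|86.54 - 87.74| = 1.2000
hysteresis = max(diffs) = 1.4280

1.4280


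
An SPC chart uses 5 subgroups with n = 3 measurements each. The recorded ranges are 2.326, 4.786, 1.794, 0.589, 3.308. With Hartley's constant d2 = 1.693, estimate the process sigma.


R_bar = (2.326 + 4.786 + 1.794 + 0.589 + 3.308) / 5
R_bar = 12.803 / 5 = 2.5606
sigma_hat = R_bar / d2 = 2.5606 / 1.693 = 1.5125

1.5125


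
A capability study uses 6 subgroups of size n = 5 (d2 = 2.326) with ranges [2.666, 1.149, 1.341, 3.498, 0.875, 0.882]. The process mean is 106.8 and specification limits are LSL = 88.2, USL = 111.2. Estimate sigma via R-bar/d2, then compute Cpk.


R_bar = (2.666 + 1.149 + 1.341 + 3.498 + 0.875 + 0.882) / 6 = 1.7351667
sigma = R_bar / d2 = 1.7351667 / 2.326 = 0.7459874
Cp = (USL - LSL)/(6*sigma) = (111.2 - 88.2)/(6*0.7459874) = 5.1386
Cpu = (111.2 - 106.8)/(3*0.7459874) = 1.9661
Cpl = (106.8 - 88.2)/(3*0.7459874) = 8.3111
Cpk = min(Cpu, Cpl) = 1.9661

1.9661


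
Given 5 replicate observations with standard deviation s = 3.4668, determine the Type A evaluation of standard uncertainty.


u_A = s / sqrt(n)
u_A = 3.4668 / sqrt(5)
u_A = 3.4668 / 2.236068
u_A = 1.5504

1.5504


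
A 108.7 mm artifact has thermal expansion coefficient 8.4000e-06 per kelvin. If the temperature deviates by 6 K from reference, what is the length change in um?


dL = L * alpha * dT
= 108.7 * 8.4000e-06 * 6
= 0.0054785 mm
dL_um = 0.0054785 * 1000 = 5.4785 um

5.4785


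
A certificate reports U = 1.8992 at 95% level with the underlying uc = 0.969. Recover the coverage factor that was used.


k = U / uc
k = 1.8992 / 0.969
k = 1.96

1.96


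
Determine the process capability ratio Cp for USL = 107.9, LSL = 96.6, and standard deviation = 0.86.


Cp = (USL - LSL) / (6 * sigma)
= (107.9 - 96.6) / (6 * 0.86)
= 11.3000 / 5.1600
= 2.1899

2.1899


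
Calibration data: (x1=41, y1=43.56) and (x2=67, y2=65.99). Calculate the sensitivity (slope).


slope = (y2 - y1) / (x2 - x1)
= (65.99 - 43.56) / (67 - 41)
= 22.4300 / 26
= 0.8627

0.8627


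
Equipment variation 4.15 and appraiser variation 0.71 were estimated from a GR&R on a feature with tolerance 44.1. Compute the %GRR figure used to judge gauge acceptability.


GRR = sqrt(EV^2 + AV^2) = sqrt(4.15^2 + 0.71^2) = 4.2102969
%GRR = GRR / tol * 100 = 4.2102969 / 44.1 * 100
%GRR = 9.5472

9.5472


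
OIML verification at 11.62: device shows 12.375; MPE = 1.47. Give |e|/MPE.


e = indication - reference = 12.375 - 11.62 = 0.7550
|e| = 0.7550
ratio = |e| / MPE = 0.7550 / 1.47
ratio = 0.5136

0.5136


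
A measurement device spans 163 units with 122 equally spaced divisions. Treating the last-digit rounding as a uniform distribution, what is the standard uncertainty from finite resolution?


resolution = range / divisions
resolution = 163 / 122 = 1.3360656
u_res = resolution / (2*sqrt(3))
u_res = 1.3360656 / 3.4641016
u_res = 0.3857

0.3857


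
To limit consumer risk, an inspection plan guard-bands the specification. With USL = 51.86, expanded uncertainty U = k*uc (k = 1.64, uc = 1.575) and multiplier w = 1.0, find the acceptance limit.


U = k * uc = 1.64 * 1.575 = 2.583
guard band g = w * U = 1.0 * 2.583 = 2.583
AL = USL - g = 51.86 - 2.583
AL = 49.2770

49.2770


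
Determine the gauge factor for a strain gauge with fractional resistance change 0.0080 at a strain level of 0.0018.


GF = (dR/R) / epsilon
= 0.0080 / 0.0018
= 4.4444

4.4444


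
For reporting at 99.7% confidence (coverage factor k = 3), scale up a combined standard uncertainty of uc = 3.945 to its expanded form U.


U = k * uc
U = 3 * 3.945
U = 11.8350

11.8350


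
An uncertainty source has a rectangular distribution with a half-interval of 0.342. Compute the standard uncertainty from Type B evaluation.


u_B = half_width / sqrt(3)
u_B = 0.342 / 1.7320508
u_B = 0.1975

0.1975


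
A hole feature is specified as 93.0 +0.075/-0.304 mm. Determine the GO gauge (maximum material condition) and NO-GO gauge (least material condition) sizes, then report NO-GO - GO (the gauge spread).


GO = nominal - lower_tol (smallest hole = maximum material condition)
GO = 93.0 - 0.304 = 92.696
NO-GO = nominal + upper_tol (largest hole = least material condition)
NO-GO = 93.0 + 0.075 = 93.075
spread = NO-GO - GO = 93.075 - 92.696 = 0.3790

0.3790


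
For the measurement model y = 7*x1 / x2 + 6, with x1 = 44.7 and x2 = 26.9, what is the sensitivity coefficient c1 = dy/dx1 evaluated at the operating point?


y = 7*x1 / x2 + 6
dy/dx1 = 7/x2
Evaluate at x2 = 26.9: c1 = 7 / 26.9
c1 = 0.2602

0.2602


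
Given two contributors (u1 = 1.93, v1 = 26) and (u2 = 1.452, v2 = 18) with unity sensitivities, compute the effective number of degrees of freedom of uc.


uc = sqrt(u1^2 + u2^2) = sqrt(1.93^2 + 1.452^2) = 2.4152027
v_eff = uc^4 / (u1^4/v1 + u2^4/v2)
= 2.4152027^4 / (1.93^4/26 + 1.452^4/18)
= 34.02627 / 0.78059066
v_eff = 43.5904

43.5904


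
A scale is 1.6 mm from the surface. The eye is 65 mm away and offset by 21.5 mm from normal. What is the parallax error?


error = h * offset / d
= 1.6 * 21.5 / 65
= 0.5292

0.5292


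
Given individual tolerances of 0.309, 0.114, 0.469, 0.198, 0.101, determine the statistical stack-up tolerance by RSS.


RSS = sqrt(0.309^2 + 0.114^2 + 0.469^2 + 0.198^2 + 0.101^2)
= sqrt(0.377843)
= 0.6147

0.6147


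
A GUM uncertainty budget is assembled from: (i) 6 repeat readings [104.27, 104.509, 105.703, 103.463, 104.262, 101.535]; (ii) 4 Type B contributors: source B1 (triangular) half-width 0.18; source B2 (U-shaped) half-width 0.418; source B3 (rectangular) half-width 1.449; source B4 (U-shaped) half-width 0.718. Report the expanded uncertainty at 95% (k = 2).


mean = (104.27 + 104.509 + 105.703 + 103.463 + 104.262 + 101.535) / 6 = 103.957
s = sqrt(sum((x - mean)^2)/(n-1)) = 1.3895563
u_A = s / sqrt(n) = 1.3895563 / sqrt(6) = 0.56728398
u_B1 = 0.18 / sqrt(6) = 0.073484692
u_B2 = 0.418 / sqrt(2) = 0.29557063
u_B3 = 1.449 / sqrt(3) = 0.83658054
u_B4 = 0.718 / sqrt(2) = 0.50770267
uc = sqrt(0.56728398^2 + 0.073484692^2 + 0.29557063^2 + 0.83658054^2 + 0.50770267^2) = 1.1714103
U = k * uc = 2 * 1.1714103
U = 2.3428

2.3428


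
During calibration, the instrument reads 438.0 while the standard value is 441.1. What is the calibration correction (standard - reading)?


Correction = standard - reading
= 441.1 - 438.0
= 3.1000

3.1000


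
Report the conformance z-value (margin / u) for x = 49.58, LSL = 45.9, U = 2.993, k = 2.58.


u = U / k = 2.993 / 2.58 = 1.1600775
margin = |LSL - x| = |45.9 - 49.58| = 3.68
z = margin / u = 3.68 / 1.1600775
z = 3.1722

3.1722


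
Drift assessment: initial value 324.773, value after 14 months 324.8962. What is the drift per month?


rate = (v2 - v1) / months
= (324.8962 - 324.773) / 14
= 0.1232 / 14
= 0.0088

0.0088


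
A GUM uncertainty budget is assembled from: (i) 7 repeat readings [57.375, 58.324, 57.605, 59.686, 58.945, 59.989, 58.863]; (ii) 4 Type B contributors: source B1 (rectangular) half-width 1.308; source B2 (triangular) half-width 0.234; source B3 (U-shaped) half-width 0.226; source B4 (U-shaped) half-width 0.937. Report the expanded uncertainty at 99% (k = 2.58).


mean = (57.375 + 58.324 + 57.605 + 59.686 + 58.945 + 59.989 + 58.863) / 7 = 58.68385714
s = sqrt(sum((x - mean)^2)/(n-1)) = 0.98442139
u_A = s / sqrt(n) = 0.98442139 / sqrt(7) = 0.37207631
u_B1 = 1.308 / sqrt(3) = 0.75517415
u_B2 = 0.234 / sqrt(6) = 0.0955301
u_B3 = 0.226 / sqrt(2) = 0.15980613
u_B4 = 0.937 / sqrt(2) = 0.66255905
uc = sqrt(0.37207631^2 + 0.75517415^2 + 0.0955301^2 + 0.15980613^2 + 0.66255905^2) = 1.0873717
U = k * uc = 2.58 * 1.0873717
U = 2.8054

2.8054


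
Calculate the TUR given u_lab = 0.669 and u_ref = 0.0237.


TUR = u_lab / u_ref
= 0.669 / 0.0237
= 28.2278

28.2278


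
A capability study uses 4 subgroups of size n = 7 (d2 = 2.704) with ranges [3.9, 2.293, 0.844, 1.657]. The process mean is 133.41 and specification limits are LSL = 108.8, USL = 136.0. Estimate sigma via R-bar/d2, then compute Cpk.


R_bar = (3.9 + 2.293 + 0.844 + 1.657) / 4 = 2.1735
sigma = R_bar / d2 = 2.1735 / 2.704 = 0.80380917
Cp = (USL - LSL)/(6*sigma) = (136.0 - 108.8)/(6*0.80380917) = 5.6398
Cpu = (136.0 - 133.41)/(3*0.80380917) = 1.0741
Cpl = (133.41 - 108.8)/(3*0.80380917) = 10.2056
Cpk = min(Cpu, Cpl) = 1.0741

1.0741


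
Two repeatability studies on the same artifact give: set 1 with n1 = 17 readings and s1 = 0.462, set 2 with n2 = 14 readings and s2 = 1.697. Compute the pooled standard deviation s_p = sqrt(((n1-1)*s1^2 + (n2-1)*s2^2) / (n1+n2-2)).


s_p = sqrt(((n1-1)*s1^2 + (n2-1)*s2^2) / (n1+n2-2))
numerator = (17-1)*0.462^2 + (14-1)*1.697^2 = 3.415104 + 37.437517 = 40.852621
denominator = 17 + 14 - 2 = 29
s_p^2 = 40.852621 / 29 = 1.4087111
s_p = sqrt(1.4087111) = 1.1869

1.1869


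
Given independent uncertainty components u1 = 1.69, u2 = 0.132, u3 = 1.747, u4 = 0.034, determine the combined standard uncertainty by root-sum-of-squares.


uc = sqrt(1.69^2 + 0.132^2 + 1.747^2 + 0.034^2)
uc = sqrt(5.926689)
uc = 2.4345

2.4345


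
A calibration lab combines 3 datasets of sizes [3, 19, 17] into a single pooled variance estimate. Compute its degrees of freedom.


nu = sum_i (n_i - 1)
nu = ((3 - 1) + (19 - 1) + (17 - 1))
nu = 2 + 18 + 16
nu = 36

36


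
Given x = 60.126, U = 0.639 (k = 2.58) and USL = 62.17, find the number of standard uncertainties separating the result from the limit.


u = U / k = 0.639 / 2.58 = 0.24767442
margin = |USL - x| = |62.17 - 60.126| = 2.044
z = margin / u = 2.044 / 0.24767442
z = 8.2528

8.2528


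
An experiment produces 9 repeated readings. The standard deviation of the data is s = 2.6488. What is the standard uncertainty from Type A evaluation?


u_A = s / sqrt(n)
u_A = 2.6488 / sqrt(9)
u_A = 2.6488 / 3
u_A = 0.8829

0.8829


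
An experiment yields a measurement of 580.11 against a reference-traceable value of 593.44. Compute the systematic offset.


Systematic error = measured - true
= 580.11 - 593.44
= -13.3300

-13.3300


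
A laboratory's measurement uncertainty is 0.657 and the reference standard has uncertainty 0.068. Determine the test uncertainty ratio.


TUR = u_lab / u_ref
= 0.657 / 0.068
= 9.6618

9.6618


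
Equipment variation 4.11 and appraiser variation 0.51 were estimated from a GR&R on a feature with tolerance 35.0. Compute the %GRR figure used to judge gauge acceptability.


GRR = sqrt(EV^2 + AV^2) = sqrt(4.11^2 + 0.51^2) = 4.1415215
%GRR = GRR / tol * 100 = 4.1415215 / 35.0 * 100
%GRR = 11.8329

11.8329


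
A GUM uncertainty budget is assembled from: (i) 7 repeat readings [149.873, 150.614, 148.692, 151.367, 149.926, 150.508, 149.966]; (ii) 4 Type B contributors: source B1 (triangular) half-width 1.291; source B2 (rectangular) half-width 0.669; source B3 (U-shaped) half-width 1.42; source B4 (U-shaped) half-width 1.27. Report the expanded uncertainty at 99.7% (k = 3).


mean = (149.873 + 150.614 + 148.692 + 151.367 + 149.926 + 150.508 + 149.966) / 7 = 150.1351429
s = sqrt(sum((x - mean)^2)/(n-1)) = 0.82759983
u_A = s / sqrt(n) = 0.82759983 / sqrt(7) = 0.31280333
u_B1 = 1.291 / sqrt(6) = 0.52704854
u_B2 = 0.669 / sqrt(3) = 0.38624733
u_B3 = 1.42 / sqrt(2) = 1.0040916
u_B4 = 1.27 / sqrt(2) = 0.89802561
uc = sqrt(0.31280333^2 + 0.52704854^2 + 0.38624733^2 + 1.0040916^2 + 0.89802561^2) = 1.5295303
U = k * uc = 3 * 1.5295303
U = 4.5886

4.5886


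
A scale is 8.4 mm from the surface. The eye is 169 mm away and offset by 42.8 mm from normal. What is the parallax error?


error = h * offset / d
= 8.4 * 42.8 / 169
= 2.1273

2.1273


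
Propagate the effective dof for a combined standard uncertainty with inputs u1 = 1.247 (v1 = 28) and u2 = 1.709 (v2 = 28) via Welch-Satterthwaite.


uc = sqrt(u1^2 + u2^2) = sqrt(1.247^2 + 1.709^2) = 2.1155827
v_eff = uc^4 / (u1^4/v1 + u2^4/v2)
= 2.1155827^4 / (1.247^4/28 + 1.709^4/28)
= 20.031802 / 0.39101537
v_eff = 51.2302

51.2302


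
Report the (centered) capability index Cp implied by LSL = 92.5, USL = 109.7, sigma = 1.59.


Cp = (USL - LSL) / (6 * sigma)
= (109.7 - 92.5) / (6 * 1.59)
= 17.2000 / 9.5400
= 1.8029

1.8029


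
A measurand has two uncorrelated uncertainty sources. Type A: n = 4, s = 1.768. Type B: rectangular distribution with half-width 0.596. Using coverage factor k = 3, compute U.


u_A = s / sqrt(n) = 1.768 / sqrt(4) = 0.884
u_B = half_width / sqrt(3) = 0.596 / sqrt(3) = 0.34410076
uc = sqrt(u_A^2 + u_B^2) = sqrt(0.884^2 + 0.34410076^2) = 0.94861021
U = k * uc = 3 * 0.94861021
U = 2.8458

2.8458


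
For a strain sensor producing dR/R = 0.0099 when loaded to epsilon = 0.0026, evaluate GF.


GF = (dR/R) / epsilon
= 0.0099 / 0.0026
= 3.8077

3.8077


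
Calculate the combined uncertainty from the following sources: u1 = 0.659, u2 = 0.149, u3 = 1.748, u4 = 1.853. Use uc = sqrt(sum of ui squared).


uc = sqrt(0.659^2 + 0.149^2 + 1.748^2 + 1.853^2)
uc = sqrt(6.945595)
uc = 2.6354

2.6354


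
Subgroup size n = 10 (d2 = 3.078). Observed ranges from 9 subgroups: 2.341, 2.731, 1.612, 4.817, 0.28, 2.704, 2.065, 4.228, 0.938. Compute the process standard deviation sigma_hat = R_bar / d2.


R_bar = (2.341 + 2.731 + 1.612 + 4.817 + 0.28 + 2.704 + 2.065 + 4.228 + 0.938) / 9
R_bar = 21.716 / 9 = 2.4128889
sigma_hat = R_bar / d2 = 2.4128889 / 3.078 = 0.7839

0.7839


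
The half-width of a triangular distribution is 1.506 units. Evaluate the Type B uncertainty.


u_B = half_width / sqrt(6)
u_B = 1.506 / 2.4494897
u_B = 0.6148

0.6148


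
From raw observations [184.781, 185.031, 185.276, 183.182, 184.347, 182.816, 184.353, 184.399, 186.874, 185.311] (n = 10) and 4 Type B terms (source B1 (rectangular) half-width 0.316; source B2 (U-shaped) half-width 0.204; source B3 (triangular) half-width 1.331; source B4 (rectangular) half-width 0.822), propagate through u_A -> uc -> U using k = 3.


mean = (184.781 + 185.031 + 185.276 + 183.182 + 184.347 + 182.816 + 184.353 + 184.399 + 186.874 + 185.311) / 10 = 184.637
s = sqrt(sum((x - mean)^2)/(n-1)) = 1.1400392
u_A = s / sqrt(n) = 1.1400392 / sqrt(10) = 0.36051205
u_B1 = 0.316 / sqrt(3) = 0.18244269
u_B2 = 0.204 / sqrt(2) = 0.14424978
u_B3 = 1.331 / sqrt(6) = 0.54337847
u_B4 = 0.822 / sqrt(3) = 0.47458192
uc = sqrt(0.36051205^2 + 0.18244269^2 + 0.14424978^2 + 0.54337847^2 + 0.47458192^2) = 0.83937503
U = k * uc = 3 * 0.83937503
U = 2.5181

2.5181


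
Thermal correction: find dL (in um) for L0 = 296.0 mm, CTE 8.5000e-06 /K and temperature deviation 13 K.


dL = L * alpha * dT
= 296.0 * 8.5000e-06 * 13
= 0.0327080 mm
dL_um = 0.0327080 * 1000 = 32.7080 um

32.7080


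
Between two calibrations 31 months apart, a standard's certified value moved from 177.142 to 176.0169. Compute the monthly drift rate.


rate = (v2 - v1) / months
= (176.0169 - 177.142) / 31
= -1.1251 / 31
= -0.0363

-0.0363


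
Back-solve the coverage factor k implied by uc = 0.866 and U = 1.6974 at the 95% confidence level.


k = U / uc
k = 1.6974 / 0.866
k = 1.96

1.96


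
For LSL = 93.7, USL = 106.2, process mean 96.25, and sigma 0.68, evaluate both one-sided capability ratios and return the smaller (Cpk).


Cpu = (USL - mean) / (3*sigma) = (106.2 - 96.25) / (3*0.68) = 4.8775
Cpl = (mean - LSL) / (3*sigma) = (96.25 - 93.7) / (3*0.68) = 1.2500
Cpk = min(Cpu, Cpl) = 1.2500

1.2500


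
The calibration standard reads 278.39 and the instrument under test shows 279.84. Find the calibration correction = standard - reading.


Correction = standard - reading
= 278.39 - 279.84
= -1.4500

-1.4500


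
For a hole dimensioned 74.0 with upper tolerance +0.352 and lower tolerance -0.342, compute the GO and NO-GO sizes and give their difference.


GO = nominal - lower_tol (smallest hole = maximum material condition)
GO = 74.0 - 0.342 = 73.658
NO-GO = nominal + upper_tol (largest hole = least material condition)
NO-GO = 74.0 + 0.352 = 74.352
spread = NO-GO - GO = 74.352 - 73.658 = 0.6940

0.6940


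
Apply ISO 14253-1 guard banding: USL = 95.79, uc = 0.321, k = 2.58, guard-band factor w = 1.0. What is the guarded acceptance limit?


U = k * uc = 2.58 * 0.321 = 0.82818
guard band g = w * U = 1.0 * 0.82818 = 0.82818
AL = USL - g = 95.79 - 0.82818
AL = 94.9618

94.9618


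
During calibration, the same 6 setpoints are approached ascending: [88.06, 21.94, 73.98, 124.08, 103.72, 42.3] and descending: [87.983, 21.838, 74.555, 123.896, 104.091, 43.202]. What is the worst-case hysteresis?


|88.06 - 87.983| = 0.0770
|21.94 - 21.838| = 0.1020
|73.98 - 74.555| = 0.5750
|124.08 - 123.896| = 0.1840
|103.72 - 104.091| = 0.3710
|42.3 - 43.202| = 0.9020
hysteresis = max(diffs) = 0.9020

0.9020


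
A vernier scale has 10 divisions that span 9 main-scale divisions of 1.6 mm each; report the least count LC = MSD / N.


LC = MSD / n_div
= 1.6 / 10
= 0.1600

0.1600


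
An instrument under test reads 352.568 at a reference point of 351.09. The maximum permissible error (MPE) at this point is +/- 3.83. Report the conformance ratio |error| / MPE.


e = indication - reference = 352.568 - 351.09 = 1.4780
|e| = 1.4780
ratio = |e| / MPE = 1.4780 / 3.83
ratio = 0.3859

0.3859


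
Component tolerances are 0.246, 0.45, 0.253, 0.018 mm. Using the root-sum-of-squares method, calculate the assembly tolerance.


RSS = sqrt(0.246^2 + 0.45^2 + 0.253^2 + 0.018^2)
= sqrt(0.327349)
= 0.5721

0.5721


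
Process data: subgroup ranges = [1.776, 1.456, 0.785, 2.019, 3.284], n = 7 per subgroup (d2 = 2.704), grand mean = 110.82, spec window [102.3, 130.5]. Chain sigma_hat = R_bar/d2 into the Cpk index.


R_bar = (1.776 + 1.456 + 0.785 + 2.019 + 3.284) / 5 = 1.864
sigma = R_bar / d2 = 1.864 / 2.704 = 0.68934911
Cp = (USL - LSL)/(6*sigma) = (130.5 - 102.3)/(6*0.68934911) = 6.8180
Cpu = (130.5 - 110.82)/(3*0.68934911) = 9.5162
Cpl = (110.82 - 102.3)/(3*0.68934911) = 4.1198
Cpk = min(Cpu, Cpl) = 4.1198

4.1198


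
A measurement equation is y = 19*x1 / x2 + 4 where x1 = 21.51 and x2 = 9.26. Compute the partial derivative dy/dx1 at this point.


y = 19*x1 / x2 + 4
dy/dx1 = 19/x2
Evaluate at x2 = 9.26: c1 = 19 / 9.26
c1 = 2.0518

2.0518


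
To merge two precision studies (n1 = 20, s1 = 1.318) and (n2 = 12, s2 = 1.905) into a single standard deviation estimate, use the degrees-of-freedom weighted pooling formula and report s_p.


s_p = sqrt(((n1-1)*s1^2 + (n2-1)*s2^2) / (n1+n2-2))
numerator = (20-1)*1.318^2 + (12-1)*1.905^2 = 33.005356 + 39.919275 = 72.924631
denominator = 20 + 12 - 2 = 30
s_p^2 = 72.924631 / 30 = 2.430821
s_p = sqrt(2.430821) = 1.5591

1.5591


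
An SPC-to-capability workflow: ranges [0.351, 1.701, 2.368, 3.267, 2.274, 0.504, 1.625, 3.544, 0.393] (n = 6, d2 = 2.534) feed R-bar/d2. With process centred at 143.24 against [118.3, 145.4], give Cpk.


R_bar = (0.351 + 1.701 + 2.368 + 3.267 + 2.274 + 0.504 + 1.625 + 3.544 + 0.393) / 9 = 1.7807778
sigma = R_bar / d2 = 1.7807778 / 2.534 = 0.70275367
Cp = (USL - LSL)/(6*sigma) = (145.4 - 118.3)/(6*0.70275367) = 6.4271
Cpu = (145.4 - 143.24)/(3*0.70275367) = 1.0245
Cpl = (143.24 - 118.3)/(3*0.70275367) = 11.8297
Cpk = min(Cpu, Cpl) = 1.0245

1.0245


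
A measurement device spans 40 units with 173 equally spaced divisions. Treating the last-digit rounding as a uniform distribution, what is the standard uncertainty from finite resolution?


resolution = range / divisions
resolution = 40 / 173 = 0.23121387
u_res = resolution / (2*sqrt(3))
u_res = 0.23121387 / 3.4641016
u_res = 0.0667

0.0667


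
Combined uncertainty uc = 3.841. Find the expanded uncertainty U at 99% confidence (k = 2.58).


U = k * uc
U = 2.58 * 3.841
U = 9.9098

9.9098


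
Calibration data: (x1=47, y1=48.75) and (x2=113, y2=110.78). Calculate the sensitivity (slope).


slope = (y2 - y1) / (x2 - x1)
= (110.78 - 48.75) / (113 - 47)
= 62.0300 / 66
= 0.9398

0.9398


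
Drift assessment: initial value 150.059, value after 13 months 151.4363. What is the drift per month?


rate = (v2 - v1) / months
= (151.4363 - 150.059) / 13
= 1.3773 / 13
= 0.1059

0.1059


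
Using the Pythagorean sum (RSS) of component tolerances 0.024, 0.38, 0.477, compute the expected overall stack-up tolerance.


RSS = sqrt(0.024^2 + 0.38^2 + 0.477^2)
= sqrt(0.372505)
= 0.6103

0.6103


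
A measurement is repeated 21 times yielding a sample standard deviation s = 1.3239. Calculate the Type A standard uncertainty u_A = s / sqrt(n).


u_A = s / sqrt(n)
u_A = 1.3239 / sqrt(21)
u_A = 1.3239 / 4.5825757
u_A = 0.2889

0.2889


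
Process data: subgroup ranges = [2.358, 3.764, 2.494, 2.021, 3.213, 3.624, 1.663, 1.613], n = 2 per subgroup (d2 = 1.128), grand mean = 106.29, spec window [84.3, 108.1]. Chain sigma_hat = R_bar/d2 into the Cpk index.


R_bar = (2.358 + 3.764 + 2.494 + 2.021 + 3.213 + 3.624 + 1.663 + 1.613) / 8 = 2.59375
sigma = R_bar / d2 = 2.59375 / 1.128 = 2.2994238
Cp = (USL - LSL)/(6*sigma) = (108.1 - 84.3)/(6*2.2994238) = 1.7251
Cpu = (108.1 - 106.29)/(3*2.2994238) = 0.2624
Cpl = (106.29 - 84.3)/(3*2.2994238) = 3.1878
Cpk = min(Cpu, Cpl) = 0.2624

0.2624


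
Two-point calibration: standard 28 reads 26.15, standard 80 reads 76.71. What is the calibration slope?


slope = (y2 - y1) / (x2 - x1)
= (76.71 - 26.15) / (80 - 28)
= 50.5600 / 52
= 0.9723

0.9723


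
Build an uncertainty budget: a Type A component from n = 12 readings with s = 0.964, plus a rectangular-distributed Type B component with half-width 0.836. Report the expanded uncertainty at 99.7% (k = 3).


u_A = s / sqrt(n) = 0.964 / sqrt(12) = 0.27828283
u_B = half_width / sqrt(3) = 0.836 / sqrt(3) = 0.48266483
uc = sqrt(u_A^2 + u_B^2) = sqrt(0.27828283^2 + 0.48266483^2) = 0.55714152
U = k * uc = 3 * 0.55714152
U = 1.6714

1.6714


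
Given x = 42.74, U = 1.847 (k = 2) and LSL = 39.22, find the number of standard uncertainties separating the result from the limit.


u = U / k = 1.847 / 2 = 0.9235
margin = |LSL - x| = |39.22 - 42.74| = 3.52
z = margin / u = 3.52 / 0.9235
z = 3.8116

3.8116


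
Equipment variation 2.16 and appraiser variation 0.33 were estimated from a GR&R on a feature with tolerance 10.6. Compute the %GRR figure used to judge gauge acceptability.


GRR = sqrt(EV^2 + AV^2) = sqrt(2.16^2 + 0.33^2) = 2.1850629
%GRR = GRR / tol * 100 = 2.1850629 / 10.6 * 100
%GRR = 20.6138

20.6138


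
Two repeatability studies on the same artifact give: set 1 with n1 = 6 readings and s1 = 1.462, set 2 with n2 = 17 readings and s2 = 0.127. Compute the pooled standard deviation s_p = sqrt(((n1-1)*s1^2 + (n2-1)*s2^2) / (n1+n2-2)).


s_p = sqrt(((n1-1)*s1^2 + (n2-1)*s2^2) / (n1+n2-2))
numerator = (6-1)*1.462^2 + (17-1)*0.127^2 = 10.68722 + 0.258064 = 10.945284
denominator = 6 + 17 - 2 = 21
s_p^2 = 10.945284 / 21 = 0.521204
s_p = sqrt(0.521204) = 0.7219

0.7219


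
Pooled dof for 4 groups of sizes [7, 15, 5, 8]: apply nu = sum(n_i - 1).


nu = sum_i (n_i - 1)
nu = ((7 - 1) + (15 - 1) + (5 - 1) + (8 - 1))
nu = 6 + 14 + 4 + 7
nu = 31

31


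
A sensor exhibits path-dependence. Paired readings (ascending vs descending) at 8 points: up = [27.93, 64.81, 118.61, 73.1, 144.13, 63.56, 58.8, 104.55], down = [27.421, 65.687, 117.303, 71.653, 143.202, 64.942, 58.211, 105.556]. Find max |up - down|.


|27.93 - 27.421| = 0.5090
|64.81 - 65.687| = 0.8770
|118.61 - 117.303| = 1.3070
|73.1 - 71.653| = 1.4470
|144.13 - 143.202| = 0.9280
|63.56 - 64.942| = 1.3820
|58.8 - 58.211| = 0.5890
|104.55 - 105.556| = 1.0060
hysteresis = max(diffs) = 1.4470

1.4470


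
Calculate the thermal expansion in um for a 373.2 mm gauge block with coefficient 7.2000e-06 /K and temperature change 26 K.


dL = L * alpha * dT
= 373.2 * 7.2000e-06 * 26
= 0.0698630 mm
dL_um = 0.0698630 * 1000 = 69.8630 um

69.8630


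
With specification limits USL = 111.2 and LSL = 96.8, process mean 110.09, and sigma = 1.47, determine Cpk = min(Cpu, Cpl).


Cpu = (USL - mean) / (3*sigma) = (111.2 - 110.09) / (3*1.47) = 0.2517
Cpl = (mean - LSL) / (3*sigma) = (110.09 - 96.8) / (3*1.47) = 3.0136
Cpk = min(Cpu, Cpl) = 0.2517

0.2517


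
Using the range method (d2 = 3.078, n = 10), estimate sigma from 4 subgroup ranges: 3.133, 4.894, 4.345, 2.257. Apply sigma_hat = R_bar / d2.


R_bar = (3.133 + 4.894 + 4.345 + 2.257) / 4
R_bar = 14.629 / 4 = 3.65725
sigma_hat = R_bar / d2 = 3.65725 / 3.078 = 1.1882

1.1882


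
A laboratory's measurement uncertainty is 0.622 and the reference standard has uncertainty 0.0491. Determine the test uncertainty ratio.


TUR = u_lab / u_ref
= 0.622 / 0.0491
= 12.6680

12.6680


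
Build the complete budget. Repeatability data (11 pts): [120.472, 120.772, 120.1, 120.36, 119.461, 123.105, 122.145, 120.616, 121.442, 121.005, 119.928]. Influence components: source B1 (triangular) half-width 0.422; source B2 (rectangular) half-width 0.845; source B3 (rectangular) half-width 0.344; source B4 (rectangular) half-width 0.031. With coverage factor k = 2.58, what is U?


mean = (120.472 + 120.772 + 120.1 + 120.36 + 119.461 + 123.105 + 122.145 + 120.616 + 121.442 + 121.005 + 119.928) / 11 = 120.8550909
s = sqrt(sum((x - mean)^2)/(n-1)) = 1.0450829
u_A = s / sqrt(n) = 1.0450829 / sqrt(11) = 0.31510435
u_B1 = 0.422 / sqrt(6) = 0.17228078
u_B2 = 0.845 / sqrt(3) = 0.48786098
u_B3 = 0.344 / sqrt(3) = 0.19860849
u_B4 = 0.031 / sqrt(3) = 0.017897858
uc = sqrt(0.31510435^2 + 0.17228078^2 + 0.48786098^2 + 0.19860849^2 + 0.017897858^2) = 0.63776596
U = k * uc = 2.58 * 0.63776596
U = 1.6454

1.6454


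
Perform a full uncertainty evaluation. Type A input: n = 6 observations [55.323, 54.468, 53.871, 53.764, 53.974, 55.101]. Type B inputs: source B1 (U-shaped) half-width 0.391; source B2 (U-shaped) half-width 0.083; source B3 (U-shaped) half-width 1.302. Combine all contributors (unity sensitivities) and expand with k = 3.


mean = (55.323 + 54.468 + 53.871 + 53.764 + 53.974 + 55.101) / 6 = 54.41683333
s = sqrt(sum((x - mean)^2)/(n-1)) = 0.66514161
u_A = s / sqrt(n) = 0.66514161 / sqrt(6) = 0.27154293
u_B1 = 0.391 / sqrt(2) = 0.27647875
u_B2 = 0.083 / sqrt(2) = 0.058689863
u_B3 = 1.302 / sqrt(2) = 0.92065303
uc = sqrt(0.27154293^2 + 0.27647875^2 + 0.058689863^2 + 0.92065303^2) = 1.0006111
U = k * uc = 3 * 1.0006111
U = 3.0018

3.0018
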